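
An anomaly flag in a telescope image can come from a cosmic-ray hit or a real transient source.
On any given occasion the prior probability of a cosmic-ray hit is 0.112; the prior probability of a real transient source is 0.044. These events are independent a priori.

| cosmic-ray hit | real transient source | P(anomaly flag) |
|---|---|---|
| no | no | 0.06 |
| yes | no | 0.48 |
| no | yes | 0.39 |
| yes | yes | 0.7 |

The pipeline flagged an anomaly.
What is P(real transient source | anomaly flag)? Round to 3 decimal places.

By total probability over the 4 (cosmic-ray hit, real transient source) configurations:
  P(anomaly flag) = 0.06*0.888*0.956 + 0.39*0.888*0.044 + 0.48*0.112*0.956 + 0.7*0.112*0.044
        = 0.050936 + 0.015238 + 0.051395 + 0.003450 = 0.121019
The terms with real transient source present sum to 0.018688, so
  P(real transient source | anomaly flag) = 0.018688 / 0.121019 ≈ 0.154

P(real transient source | anomaly flag) ≈ 0.154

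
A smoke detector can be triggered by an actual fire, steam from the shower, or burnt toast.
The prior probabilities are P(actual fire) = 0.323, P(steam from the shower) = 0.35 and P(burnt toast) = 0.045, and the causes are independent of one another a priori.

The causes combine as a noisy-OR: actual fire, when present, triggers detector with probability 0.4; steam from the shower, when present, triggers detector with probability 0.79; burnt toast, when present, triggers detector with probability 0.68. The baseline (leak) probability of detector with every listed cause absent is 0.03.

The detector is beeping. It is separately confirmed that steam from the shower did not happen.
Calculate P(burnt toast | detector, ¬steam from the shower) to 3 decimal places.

Under noisy-OR, P(detector | causes) = 1 − (1−0.03)·∏(1−qᵢ) over the active causes.
P(detector | ¬steam from the shower) = 0.03·0.677·0.955 + 0.6896·0.677·0.045 + 0.418·0.323·0.955 + 0.81376·0.323·0.045 = 0.019396 + 0.021009 + 0.128938 + 0.011828 = 0.181171
Of this, 0.032837 comes from 0.021009 + 0.011828 (the burnt toast=true cases).
P(burnt toast | detector, ¬steam from the shower) = 0.032837 / 0.181171 ≈ 0.181

P(burnt toast | detector, ¬steam from the shower) ≈ 0.181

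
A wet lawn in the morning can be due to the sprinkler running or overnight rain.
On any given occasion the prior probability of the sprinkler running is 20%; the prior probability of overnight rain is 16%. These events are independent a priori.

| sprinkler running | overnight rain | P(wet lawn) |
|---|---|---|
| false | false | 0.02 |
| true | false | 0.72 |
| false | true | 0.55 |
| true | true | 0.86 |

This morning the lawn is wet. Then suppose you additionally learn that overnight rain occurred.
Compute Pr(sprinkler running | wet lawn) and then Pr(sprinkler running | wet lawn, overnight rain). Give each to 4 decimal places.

Pr(sprinkler running | wet lawn) ≈ 0.6391; Pr(sprinkler running | wet lawn, overnight rain) ≈ 0.2810

By total probability over the 4 (sprinkler running, overnight rain) configurations:
  P(wet lawn) = 0.02·0.8·0.84 + 0.55·0.8·0.16 + 0.72·0.2·0.84 + 0.86·0.2·0.16
        = 0.013440 + 0.070400 + 0.120960 + 0.027520 = 0.232320
The terms with sprinkler running present sum to 0.148480, so
  P(sprinkler running | wet lawn) = 0.148480 / 0.232320 ≈ 0.6391

Now condition on the additional information:
Numerator (weight on configurations with sprinkler running): 0.86×0.2 = 0.172000
Normalizer over all consistent configurations: 0.55×0.8 + 0.86×0.2 = 0.612000
P(sprinkler running | wet lawn, overnight rain) = 0.172000/0.612000 ≈ 0.2810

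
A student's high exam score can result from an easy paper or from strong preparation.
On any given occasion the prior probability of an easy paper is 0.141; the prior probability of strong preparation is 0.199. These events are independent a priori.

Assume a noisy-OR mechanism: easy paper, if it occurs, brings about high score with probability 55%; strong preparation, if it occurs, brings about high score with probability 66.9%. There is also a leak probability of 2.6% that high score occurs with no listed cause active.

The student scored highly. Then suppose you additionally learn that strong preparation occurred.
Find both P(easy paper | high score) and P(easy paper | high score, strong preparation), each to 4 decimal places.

Under noisy-OR, P(high score | causes) = 1 − (1−0.026)·∏(1−qᵢ) over the active causes.
P(high score) = 0.026·0.859·0.801 + 0.677606·0.859·0.199 + 0.5617·0.141·0.801 + 0.854923·0.141·0.199 = 0.017890 + 0.115831 + 0.063439 + 0.023988 = 0.221148
The easy paper-present share is 0.063439 + 0.023988 = 0.087427.
Hence the posterior is 0.087427/0.221148 ≈ 0.3953.

Now also conditioning on strong preparation=true:
For the numerator, keep only easy paper=true terms: 0.854923×0.141 = 0.120544
Normalizer over all consistent configurations: 0.677606×0.859 + 0.854923×0.141 = 0.702608
P(easy paper | high score, strong preparation) = 0.120544/0.702608 ≈ 0.1716
This is intercausal reasoning (explaining away): once strong preparation accounts for the high score, easy paper becomes less likely.

P(easy paper | high score) ≈ 0.3953; P(easy paper | high score, strong preparation) ≈ 0.1716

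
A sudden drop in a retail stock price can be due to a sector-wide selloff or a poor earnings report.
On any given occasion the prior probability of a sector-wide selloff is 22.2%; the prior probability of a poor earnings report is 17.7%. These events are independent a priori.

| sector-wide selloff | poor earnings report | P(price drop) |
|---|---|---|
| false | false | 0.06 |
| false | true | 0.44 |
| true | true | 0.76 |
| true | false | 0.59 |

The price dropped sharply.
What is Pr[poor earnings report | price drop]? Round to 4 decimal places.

P(price drop) = 0.06·0.778·0.823 + 0.44·0.778·0.177 + 0.59·0.222·0.823 + 0.76·0.222·0.177 = 0.038418 + 0.060591 + 0.107797 + 0.029863 = 0.236669
The poor earnings report-present share is 0.060591 + 0.029863 = 0.090454.
P(poor earnings report | price drop) = 0.090454 / 0.236669 ≈ 0.3822

Pr[poor earnings report | price drop] ≈ 0.3822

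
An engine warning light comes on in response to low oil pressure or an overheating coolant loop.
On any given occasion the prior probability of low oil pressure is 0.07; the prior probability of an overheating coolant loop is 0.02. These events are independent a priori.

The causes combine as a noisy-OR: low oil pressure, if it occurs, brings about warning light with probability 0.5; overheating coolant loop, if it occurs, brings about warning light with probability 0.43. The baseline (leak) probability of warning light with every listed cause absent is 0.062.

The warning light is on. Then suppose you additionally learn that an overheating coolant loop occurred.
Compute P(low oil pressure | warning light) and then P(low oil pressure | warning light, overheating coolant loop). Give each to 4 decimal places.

P(low oil pressure | warning light) ≈ 0.3650; P(low oil pressure | warning light, overheating coolant loop) ≈ 0.1060

Under noisy-OR, P(warning light | causes) = 1 − (1−0.062)·∏(1−qᵢ) over the active causes.
For the numerator, keep only low oil pressure=true terms: 0.036427 + 0.001026 = 0.037453
Denominator P(warning light): 0.062×0.93×0.98 + 0.46534×0.93×0.02 + 0.531×0.07×0.98 + 0.73267×0.07×0.02 = 0.102615
Posterior = 0.037453 / 0.102615 ≈ 0.3650

Now also conditioning on overheating coolant loop=true:
P(warning light | overheating coolant loop) = 0.46534×0.93 + 0.73267×0.07 = 0.432766 + 0.051287 = 0.484053
Of this, 0.051287 comes from 0.73267×0.07 (the low oil pressure=true cases).
P(low oil pressure | warning light, overheating coolant loop) = 0.051287 / 0.484053 ≈ 0.1060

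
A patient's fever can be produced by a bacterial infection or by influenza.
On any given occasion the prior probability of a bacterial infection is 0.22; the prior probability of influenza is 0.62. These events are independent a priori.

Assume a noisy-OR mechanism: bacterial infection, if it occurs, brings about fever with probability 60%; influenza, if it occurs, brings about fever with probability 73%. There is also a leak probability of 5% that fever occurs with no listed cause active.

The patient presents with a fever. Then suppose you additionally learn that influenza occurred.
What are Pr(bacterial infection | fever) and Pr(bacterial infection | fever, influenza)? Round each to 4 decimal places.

Pr(bacterial infection | fever) ≈ 0.3176; Pr(bacterial infection | fever, influenza) ≈ 0.2540

Under noisy-OR, P(fever | causes) = 1 − (1−0.05)·∏(1−qᵢ) over the active causes.
Numerator (weight on configurations with bacterial infection): 0.051832 + 0.122405 = 0.174237
Denominator P(fever): 0.05×0.78×0.38 + 0.7435×0.78×0.62 + 0.62×0.22×0.38 + 0.8974×0.22×0.62 = 0.548614
Posterior = 0.174237 / 0.548614 ≈ 0.3176

With the extra evidence:
Numerator (weight on configurations with bacterial infection): 0.8974×0.22 = 0.197428
Normalizer over all consistent configurations: 0.7435×0.78 + 0.8974×0.22 = 0.777358
P(bacterial infection | fever, influenza) = 0.197428/0.777358 ≈ 0.2540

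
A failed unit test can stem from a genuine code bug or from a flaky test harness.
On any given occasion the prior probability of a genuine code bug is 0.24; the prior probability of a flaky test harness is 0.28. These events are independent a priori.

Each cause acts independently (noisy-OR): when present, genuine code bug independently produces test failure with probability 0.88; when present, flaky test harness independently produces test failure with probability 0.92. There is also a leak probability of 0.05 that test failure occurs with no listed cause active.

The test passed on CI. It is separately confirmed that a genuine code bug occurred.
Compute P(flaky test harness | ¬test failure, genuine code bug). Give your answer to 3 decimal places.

P(flaky test harness | ¬test failure, genuine code bug) ≈ 0.030

Under noisy-OR, P(test failure | causes) = 1 − (1−0.05)·∏(1−qᵢ) over the active causes.
Numerator (weight on configurations with flaky test harness): 0.00912*0.28 = 0.002554
The normalizing constant is 0.114*0.72 + 0.00912*0.28 = 0.084634
P(flaky test harness | ¬test failure, genuine code bug) = 0.002554/0.084634 ≈ 0.030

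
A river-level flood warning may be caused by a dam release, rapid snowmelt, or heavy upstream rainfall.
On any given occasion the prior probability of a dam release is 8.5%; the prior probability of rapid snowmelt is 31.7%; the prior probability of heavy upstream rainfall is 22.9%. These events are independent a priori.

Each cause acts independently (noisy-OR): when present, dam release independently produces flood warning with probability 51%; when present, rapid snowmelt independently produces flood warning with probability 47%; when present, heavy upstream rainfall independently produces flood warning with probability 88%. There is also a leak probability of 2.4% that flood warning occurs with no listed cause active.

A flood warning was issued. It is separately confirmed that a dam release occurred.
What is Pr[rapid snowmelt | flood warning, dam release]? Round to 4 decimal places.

Under noisy-OR, P(flood warning | causes) = 1 − (1−0.024)·∏(1−qᵢ) over the active causes.
P(flood warning | dam release) = 0.52176*0.683*0.771 + 0.942611*0.683*0.229 + 0.746533*0.317*0.771 + 0.969584*0.317*0.229 = 0.274755 + 0.147431 + 0.182458 + 0.070385 = 0.675029
The rapid snowmelt-present share is 0.182458 + 0.070385 = 0.252843.
P(rapid snowmelt | flood warning, dam release) = 0.252843 / 0.675029 ≈ 0.3746

Pr[rapid snowmelt | flood warning, dam release] ≈ 0.3746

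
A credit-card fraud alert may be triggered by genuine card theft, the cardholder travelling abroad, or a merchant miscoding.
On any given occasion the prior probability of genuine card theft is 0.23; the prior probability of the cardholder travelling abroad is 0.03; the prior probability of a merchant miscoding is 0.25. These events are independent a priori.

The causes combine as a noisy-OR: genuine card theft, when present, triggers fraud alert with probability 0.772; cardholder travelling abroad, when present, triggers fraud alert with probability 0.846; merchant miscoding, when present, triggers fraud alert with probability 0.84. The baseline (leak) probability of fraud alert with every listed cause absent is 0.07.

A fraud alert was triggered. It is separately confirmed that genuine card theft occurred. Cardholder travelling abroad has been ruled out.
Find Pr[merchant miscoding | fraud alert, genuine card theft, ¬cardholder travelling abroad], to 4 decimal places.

Under noisy-OR, P(fraud alert | causes) = 1 − (1−0.07)·∏(1−qᵢ) over the active causes.
By total probability over both values of merchant miscoding:
  P(fraud alert | genuine card theft, ¬cardholder travelling abroad) = 0.78796*0.75 + 0.966074*0.25
        = 0.590970 + 0.241518 = 0.832488
The terms with merchant miscoding present sum to 0.241518, so
  P(merchant miscoding | fraud alert, genuine card theft, ¬cardholder travelling abroad) = 0.241518 / 0.832488 ≈ 0.2901

Pr[merchant miscoding | fraud alert, genuine card theft, ¬cardholder travelling abroad] ≈ 0.2901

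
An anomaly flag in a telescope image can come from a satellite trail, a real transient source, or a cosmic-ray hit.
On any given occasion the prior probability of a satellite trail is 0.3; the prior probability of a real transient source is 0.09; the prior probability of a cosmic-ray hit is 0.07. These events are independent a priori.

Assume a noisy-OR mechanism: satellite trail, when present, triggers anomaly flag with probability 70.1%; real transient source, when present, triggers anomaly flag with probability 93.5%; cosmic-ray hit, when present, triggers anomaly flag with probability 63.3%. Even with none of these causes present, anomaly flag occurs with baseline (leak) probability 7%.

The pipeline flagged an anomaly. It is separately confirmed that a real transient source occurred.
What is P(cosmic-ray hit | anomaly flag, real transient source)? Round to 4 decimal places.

Under noisy-OR, P(anomaly flag | causes) = 1 − (1−0.07)·∏(1−qᵢ) over the active causes.
P(anomaly flag | real transient source) = 0.93955×0.7×0.93 + 0.977815×0.7×0.07 + 0.981925×0.3×0.93 + 0.993367×0.3×0.07 = 0.611647 + 0.047913 + 0.273957 + 0.020861 = 0.954378
Of this, 0.068774 comes from 0.047913 + 0.020861 (the cosmic-ray hit=true cases).
So P(cosmic-ray hit | anomaly flag, real transient source) = 0.068774/0.954378 ≈ 0.0721.

P(cosmic-ray hit | anomaly flag, real transient source) ≈ 0.0721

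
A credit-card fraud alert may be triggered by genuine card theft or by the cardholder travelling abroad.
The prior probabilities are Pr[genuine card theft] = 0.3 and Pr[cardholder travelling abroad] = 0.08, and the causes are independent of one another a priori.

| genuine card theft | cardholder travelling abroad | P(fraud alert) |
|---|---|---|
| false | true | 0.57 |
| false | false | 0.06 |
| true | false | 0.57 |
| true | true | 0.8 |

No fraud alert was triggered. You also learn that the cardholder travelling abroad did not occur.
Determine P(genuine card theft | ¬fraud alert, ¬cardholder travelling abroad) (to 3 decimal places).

Enumerate both values of genuine card theft and weight by the priors:
  P(¬fraud alert | ¬cardholder travelling abroad) = 0.94*0.7 + 0.43*0.3
        = 0.658000 + 0.129000 = 0.787000
The terms with genuine card theft present sum to 0.129000, so
  P(genuine card theft | ¬fraud alert, ¬cardholder travelling abroad) = 0.129000 / 0.787000 ≈ 0.164

P(genuine card theft | ¬fraud alert, ¬cardholder travelling abroad) ≈ 0.164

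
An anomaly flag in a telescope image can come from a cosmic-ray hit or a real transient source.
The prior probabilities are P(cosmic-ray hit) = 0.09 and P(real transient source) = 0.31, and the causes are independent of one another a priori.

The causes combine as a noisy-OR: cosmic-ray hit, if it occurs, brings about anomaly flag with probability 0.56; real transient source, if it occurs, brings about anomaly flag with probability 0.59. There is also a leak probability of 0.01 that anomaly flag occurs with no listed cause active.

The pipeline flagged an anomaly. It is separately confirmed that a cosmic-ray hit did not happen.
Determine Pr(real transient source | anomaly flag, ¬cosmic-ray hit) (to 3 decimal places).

Under noisy-OR, P(anomaly flag | causes) = 1 − (1−0.01)·∏(1−qᵢ) over the active causes.
P(anomaly flag | ¬cosmic-ray hit) = 0.01*0.69 + 0.5941*0.31 = 0.006900 + 0.184171 = 0.191071
Restricting to configurations with real transient source present: 0.5941*0.31 = 0.184171.
So P(real transient source | anomaly flag, ¬cosmic-ray hit) = 0.184171/0.191071 ≈ 0.964.

Pr(real transient source | anomaly flag, ¬cosmic-ray hit) ≈ 0.964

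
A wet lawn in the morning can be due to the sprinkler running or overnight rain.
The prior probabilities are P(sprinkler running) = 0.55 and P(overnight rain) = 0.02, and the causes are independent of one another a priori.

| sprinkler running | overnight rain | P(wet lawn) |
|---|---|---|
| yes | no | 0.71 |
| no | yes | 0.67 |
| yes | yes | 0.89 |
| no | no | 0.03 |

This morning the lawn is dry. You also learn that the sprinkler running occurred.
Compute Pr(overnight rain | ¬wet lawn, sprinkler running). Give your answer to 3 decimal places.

Pr(overnight rain | ¬wet lawn, sprinkler running) ≈ 0.008

P(¬wet lawn | sprinkler running) = 0.29×0.98 + 0.11×0.02 = 0.284200 + 0.002200 = 0.286400
The overnight rain-present share is 0.11×0.02 = 0.002200.
Hence the posterior is 0.002200/0.286400 ≈ 0.008.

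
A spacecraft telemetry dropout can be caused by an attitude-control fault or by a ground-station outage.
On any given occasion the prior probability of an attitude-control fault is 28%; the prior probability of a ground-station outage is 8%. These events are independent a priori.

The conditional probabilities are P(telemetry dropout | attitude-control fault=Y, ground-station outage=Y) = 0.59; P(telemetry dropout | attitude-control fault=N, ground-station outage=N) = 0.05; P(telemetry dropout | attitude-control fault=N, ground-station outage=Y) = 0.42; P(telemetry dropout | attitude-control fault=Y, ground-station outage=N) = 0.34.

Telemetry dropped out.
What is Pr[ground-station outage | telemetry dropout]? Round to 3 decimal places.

P(telemetry dropout) = 0.05*0.72*0.92 + 0.42*0.72*0.08 + 0.34*0.28*0.92 + 0.59*0.28*0.08 = 0.033120 + 0.024192 + 0.087584 + 0.013216 = 0.158112
The ground-station outage-present share is 0.024192 + 0.013216 = 0.037408.
Hence the posterior is 0.037408/0.158112 ≈ 0.237.

Pr[ground-station outage | telemetry dropout] ≈ 0.237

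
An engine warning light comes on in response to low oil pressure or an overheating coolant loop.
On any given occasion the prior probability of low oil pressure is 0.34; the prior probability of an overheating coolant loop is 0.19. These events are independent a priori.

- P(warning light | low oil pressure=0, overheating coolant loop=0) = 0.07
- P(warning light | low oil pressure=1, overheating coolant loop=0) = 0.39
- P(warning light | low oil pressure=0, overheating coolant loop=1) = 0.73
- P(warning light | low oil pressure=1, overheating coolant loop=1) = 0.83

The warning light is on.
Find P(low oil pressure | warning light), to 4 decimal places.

P(low oil pressure | warning light) ≈ 0.5553

Sum P(warning light|·) weighted by the priors over the 4 (low oil pressure, overheating coolant loop) configurations:
  P(warning light) = 0.07·0.66·0.81 + 0.73·0.66·0.19 + 0.39·0.34·0.81 + 0.83·0.34·0.19
        = 0.037422 + 0.091542 + 0.107406 + 0.053618 = 0.289988
Configurations with low oil pressure contribute 0.161024, so
  P(low oil pressure | warning light) = 0.161024 / 0.289988 ≈ 0.5553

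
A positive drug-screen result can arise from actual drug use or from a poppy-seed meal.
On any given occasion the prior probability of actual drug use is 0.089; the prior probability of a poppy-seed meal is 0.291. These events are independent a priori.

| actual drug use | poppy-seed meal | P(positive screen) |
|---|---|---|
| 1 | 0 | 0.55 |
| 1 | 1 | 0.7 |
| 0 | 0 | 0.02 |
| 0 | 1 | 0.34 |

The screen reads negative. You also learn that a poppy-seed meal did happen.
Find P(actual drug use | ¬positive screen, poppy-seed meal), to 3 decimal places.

P(actual drug use | ¬positive screen, poppy-seed meal) ≈ 0.043

P(¬positive screen | poppy-seed meal) = 0.66·0.911 + 0.3·0.089 = 0.601260 + 0.026700 = 0.627960
The actual drug use-present share is 0.3·0.089 = 0.026700.
Hence the posterior is 0.026700/0.627960 ≈ 0.043.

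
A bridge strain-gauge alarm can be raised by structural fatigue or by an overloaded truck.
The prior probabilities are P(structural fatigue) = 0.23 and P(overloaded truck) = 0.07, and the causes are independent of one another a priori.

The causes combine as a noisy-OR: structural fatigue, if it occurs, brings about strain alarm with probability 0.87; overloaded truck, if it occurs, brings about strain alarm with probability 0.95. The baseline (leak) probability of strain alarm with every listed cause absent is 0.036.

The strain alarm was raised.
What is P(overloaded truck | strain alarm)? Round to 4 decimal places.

Under noisy-OR, P(strain alarm | causes) = 1 − (1−0.036)·∏(1−qᵢ) over the active causes.
By total probability over the 4 (structural fatigue, overloaded truck) configurations:
  P(strain alarm) = 0.036·0.77·0.93 + 0.9518·0.77·0.07 + 0.87468·0.23·0.93 + 0.993734·0.23·0.07
        = 0.025780 + 0.051302 + 0.187094 + 0.015999 = 0.280175
Keeping only the overloaded truck-present terms gives 0.067301, so
  P(overloaded truck | strain alarm) = 0.067301 / 0.280175 ≈ 0.2402

P(overloaded truck | strain alarm) ≈ 0.2402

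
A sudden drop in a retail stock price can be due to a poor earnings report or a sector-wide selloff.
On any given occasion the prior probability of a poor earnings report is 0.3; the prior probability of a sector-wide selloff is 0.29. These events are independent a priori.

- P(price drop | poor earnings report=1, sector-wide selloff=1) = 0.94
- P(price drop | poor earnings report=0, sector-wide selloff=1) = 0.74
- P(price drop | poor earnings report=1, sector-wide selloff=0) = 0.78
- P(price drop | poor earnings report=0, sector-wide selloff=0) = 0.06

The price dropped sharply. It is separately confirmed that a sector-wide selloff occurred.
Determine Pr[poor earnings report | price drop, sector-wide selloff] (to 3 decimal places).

P(price drop | sector-wide selloff) = 0.74*0.7 + 0.94*0.3 = 0.518000 + 0.282000 = 0.800000
The poor earnings report-present share is 0.94*0.3 = 0.282000.
So P(poor earnings report | price drop, sector-wide selloff) = 0.282000/0.800000 ≈ 0.352.

Pr[poor earnings report | price drop, sector-wide selloff] ≈ 0.352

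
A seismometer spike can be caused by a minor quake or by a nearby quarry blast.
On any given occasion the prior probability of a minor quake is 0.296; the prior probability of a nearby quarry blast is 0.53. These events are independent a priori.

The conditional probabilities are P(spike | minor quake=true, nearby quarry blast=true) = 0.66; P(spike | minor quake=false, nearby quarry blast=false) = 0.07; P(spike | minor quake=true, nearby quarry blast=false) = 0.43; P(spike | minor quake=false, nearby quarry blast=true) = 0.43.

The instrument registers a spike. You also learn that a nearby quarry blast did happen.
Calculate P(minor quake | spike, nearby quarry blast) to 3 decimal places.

P(minor quake | spike, nearby quarry blast) ≈ 0.392

P(spike | nearby quarry blast) = 0.43*0.704 + 0.66*0.296 = 0.302720 + 0.195360 = 0.498080
Restricting to configurations with minor quake present: 0.66*0.296 = 0.195360.
P(minor quake | spike, nearby quarry blast) = 0.195360 / 0.498080 ≈ 0.392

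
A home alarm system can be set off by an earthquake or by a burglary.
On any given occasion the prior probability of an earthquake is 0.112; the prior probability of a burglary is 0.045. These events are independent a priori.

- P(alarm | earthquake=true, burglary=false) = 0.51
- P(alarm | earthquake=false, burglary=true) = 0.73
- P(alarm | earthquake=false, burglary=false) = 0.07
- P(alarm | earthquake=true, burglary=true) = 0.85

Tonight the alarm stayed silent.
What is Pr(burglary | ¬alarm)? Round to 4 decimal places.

Pr(burglary | ¬alarm) ≈ 0.0135

Enumerate the 4 (earthquake, burglary) configurations and weight by the priors:
  P(¬alarm) = 0.93·0.888·0.955 + 0.27·0.888·0.045 + 0.49·0.112·0.955 + 0.15·0.112·0.045
        = 0.788677 + 0.010789 + 0.052410 + 0.000756 = 0.852632
The terms with burglary present sum to 0.011545, so
  P(burglary | ¬alarm) = 0.011545 / 0.852632 ≈ 0.0135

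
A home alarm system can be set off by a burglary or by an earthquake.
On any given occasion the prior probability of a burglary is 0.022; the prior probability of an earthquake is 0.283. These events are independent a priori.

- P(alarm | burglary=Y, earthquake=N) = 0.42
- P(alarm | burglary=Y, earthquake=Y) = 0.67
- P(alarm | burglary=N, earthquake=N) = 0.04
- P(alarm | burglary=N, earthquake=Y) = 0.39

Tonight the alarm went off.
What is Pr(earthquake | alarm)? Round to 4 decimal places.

Pr(earthquake | alarm) ≈ 0.7638

P(alarm) = 0.04·0.978·0.717 + 0.39·0.978·0.283 + 0.42·0.022·0.717 + 0.67·0.022·0.283 = 0.028049 + 0.107942 + 0.006625 + 0.004171 = 0.146787
Restricting to configurations with earthquake present: 0.107942 + 0.004171 = 0.112113.
Hence the posterior is 0.112113/0.146787 ≈ 0.7638.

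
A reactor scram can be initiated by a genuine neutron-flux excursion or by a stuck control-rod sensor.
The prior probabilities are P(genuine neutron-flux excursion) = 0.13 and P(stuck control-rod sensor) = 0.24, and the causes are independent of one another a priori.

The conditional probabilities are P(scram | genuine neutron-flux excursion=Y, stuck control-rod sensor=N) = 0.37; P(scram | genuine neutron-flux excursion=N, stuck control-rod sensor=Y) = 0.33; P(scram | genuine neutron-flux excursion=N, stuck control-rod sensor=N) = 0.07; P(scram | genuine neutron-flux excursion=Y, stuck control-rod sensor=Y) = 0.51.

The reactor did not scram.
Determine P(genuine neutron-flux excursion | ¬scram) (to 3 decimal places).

P(¬scram) = 0.93×0.87×0.76 + 0.67×0.87×0.24 + 0.63×0.13×0.76 + 0.49×0.13×0.24 = 0.614916 + 0.139896 + 0.062244 + 0.015288 = 0.832344
Of this, 0.077532 comes from 0.062244 + 0.015288 (the genuine neutron-flux excursion=true cases).
P(genuine neutron-flux excursion | ¬scram) = 0.077532 / 0.832344 ≈ 0.093

P(genuine neutron-flux excursion | ¬scram) ≈ 0.093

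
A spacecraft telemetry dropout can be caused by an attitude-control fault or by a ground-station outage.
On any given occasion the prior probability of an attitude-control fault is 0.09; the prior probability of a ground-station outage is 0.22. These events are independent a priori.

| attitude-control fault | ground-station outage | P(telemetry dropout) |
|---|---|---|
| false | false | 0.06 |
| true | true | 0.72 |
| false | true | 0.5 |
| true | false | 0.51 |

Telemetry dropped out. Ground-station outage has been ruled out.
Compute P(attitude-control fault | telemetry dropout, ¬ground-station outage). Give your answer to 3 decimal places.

P(attitude-control fault | telemetry dropout, ¬ground-station outage) ≈ 0.457

Numerator (weight on configurations with attitude-control fault): 0.51*0.09 = 0.045900
Normalizer over all consistent configurations: 0.06*0.91 + 0.51*0.09 = 0.100500
Posterior = 0.045900 / 0.100500 ≈ 0.457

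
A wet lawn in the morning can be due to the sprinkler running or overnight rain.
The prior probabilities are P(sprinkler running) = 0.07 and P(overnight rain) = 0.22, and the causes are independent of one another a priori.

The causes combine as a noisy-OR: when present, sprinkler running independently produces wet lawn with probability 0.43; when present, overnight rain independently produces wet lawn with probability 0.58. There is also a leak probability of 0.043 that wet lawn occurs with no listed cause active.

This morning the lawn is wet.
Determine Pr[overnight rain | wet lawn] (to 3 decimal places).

Pr[overnight rain | wet lawn] ≈ 0.706

Under noisy-OR, P(wet lawn | causes) = 1 − (1−0.043)·∏(1−qᵢ) over the active causes.
P(wet lawn) = 0.043×0.93×0.78 + 0.59806×0.93×0.22 + 0.45451×0.07×0.78 + 0.770894×0.07×0.22 = 0.031192 + 0.122363 + 0.024816 + 0.011872 = 0.190243
The overnight rain-present share is 0.122363 + 0.011872 = 0.134235.
So P(overnight rain | wet lawn) = 0.134235/0.190243 ≈ 0.706.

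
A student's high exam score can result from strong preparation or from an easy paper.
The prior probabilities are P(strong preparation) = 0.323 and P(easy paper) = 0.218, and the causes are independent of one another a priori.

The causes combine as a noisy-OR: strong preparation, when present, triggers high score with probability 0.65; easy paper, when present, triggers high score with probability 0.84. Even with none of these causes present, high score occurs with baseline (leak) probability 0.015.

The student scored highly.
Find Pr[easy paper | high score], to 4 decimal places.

Pr[easy paper | high score] ≈ 0.5239

Under noisy-OR, P(high score | causes) = 1 − (1−0.015)·∏(1−qᵢ) over the active causes.
Sum P(high score|·) weighted by the priors over the 4 (strong preparation, easy paper) configurations:
  P(high score) = 0.015*0.677*0.782 + 0.8424*0.677*0.218 + 0.65525*0.323*0.782 + 0.94484*0.323*0.218
        = 0.007941 + 0.124326 + 0.165507 + 0.066530 = 0.364304
Keeping only the easy paper-present terms gives 0.190856, so
  P(easy paper | high score) = 0.190856 / 0.364304 ≈ 0.5239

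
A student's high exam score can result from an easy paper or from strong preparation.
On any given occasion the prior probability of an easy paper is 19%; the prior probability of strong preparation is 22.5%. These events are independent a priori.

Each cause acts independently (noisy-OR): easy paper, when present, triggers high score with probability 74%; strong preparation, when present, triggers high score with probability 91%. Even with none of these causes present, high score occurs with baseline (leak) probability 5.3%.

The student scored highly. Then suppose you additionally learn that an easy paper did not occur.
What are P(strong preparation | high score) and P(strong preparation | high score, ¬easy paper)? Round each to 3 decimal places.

Under noisy-OR, P(high score | causes) = 1 − (1−0.053)·∏(1−qᵢ) over the active causes.
Enumerate the 4 (easy paper, strong preparation) configurations and weight by the priors:
  P(high score) = 0.053×0.81×0.775 + 0.91477×0.81×0.225 + 0.75378×0.19×0.775 + 0.97784×0.19×0.225
        = 0.033271 + 0.166717 + 0.110994 + 0.041803 = 0.352785
Keeping only the strong preparation-present terms gives 0.208520, so
  P(strong preparation | high score) = 0.208520 / 0.352785 ≈ 0.591

Now also conditioning on easy paper≠true:
P(high score | ¬easy paper) = 0.053·0.775 + 0.91477·0.225 = 0.041075 + 0.205823 = 0.246898
Restricting to configurations with strong preparation present: 0.91477·0.225 = 0.205823.
P(strong preparation | high score, ¬easy paper) = 0.205823 / 0.246898 ≈ 0.834
With easy paper excluded, strong preparation must carry more of the explanatory weight for the high score.

P(strong preparation | high score) ≈ 0.591; P(strong preparation | high score, ¬easy paper) ≈ 0.834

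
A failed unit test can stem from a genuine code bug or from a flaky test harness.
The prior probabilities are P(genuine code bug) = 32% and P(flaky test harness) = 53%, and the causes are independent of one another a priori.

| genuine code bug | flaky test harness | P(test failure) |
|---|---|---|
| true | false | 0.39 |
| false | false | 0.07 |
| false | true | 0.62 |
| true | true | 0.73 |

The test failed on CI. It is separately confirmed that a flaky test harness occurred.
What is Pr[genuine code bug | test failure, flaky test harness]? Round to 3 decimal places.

Pr[genuine code bug | test failure, flaky test harness] ≈ 0.357

Numerator (weight on configurations with genuine code bug): 0.73·0.32 = 0.233600
The normalizing constant is 0.62·0.68 + 0.73·0.32 = 0.655200
Posterior = 0.233600 / 0.655200 ≈ 0.357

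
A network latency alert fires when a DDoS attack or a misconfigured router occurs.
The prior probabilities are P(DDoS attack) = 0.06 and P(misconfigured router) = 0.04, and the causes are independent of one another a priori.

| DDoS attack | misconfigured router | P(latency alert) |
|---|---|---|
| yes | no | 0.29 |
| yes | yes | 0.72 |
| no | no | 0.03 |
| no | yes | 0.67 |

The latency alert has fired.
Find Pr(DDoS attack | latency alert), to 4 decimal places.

Pr(DDoS attack | latency alert) ≈ 0.2607

For the numerator, keep only DDoS attack=true terms: 0.016704 + 0.001728 = 0.018432
Normalizer over all consistent configurations: 0.03*0.94*0.96 + 0.67*0.94*0.04 + 0.29*0.06*0.96 + 0.72*0.06*0.04 = 0.070696
P(DDoS attack | latency alert) = 0.018432/0.070696 ≈ 0.2607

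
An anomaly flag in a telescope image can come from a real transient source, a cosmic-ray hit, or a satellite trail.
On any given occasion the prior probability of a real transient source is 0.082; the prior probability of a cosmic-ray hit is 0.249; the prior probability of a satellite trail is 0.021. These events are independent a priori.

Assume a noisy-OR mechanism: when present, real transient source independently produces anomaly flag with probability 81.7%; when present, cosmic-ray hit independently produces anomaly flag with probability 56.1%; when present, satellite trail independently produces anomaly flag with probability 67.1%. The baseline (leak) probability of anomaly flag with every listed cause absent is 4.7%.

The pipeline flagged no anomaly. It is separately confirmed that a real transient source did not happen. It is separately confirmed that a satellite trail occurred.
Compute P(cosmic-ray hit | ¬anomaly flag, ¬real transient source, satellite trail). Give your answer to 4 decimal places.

Under noisy-OR, P(anomaly flag | causes) = 1 − (1−0.047)·∏(1−qᵢ) over the active causes.
P(¬anomaly flag | ¬real transient source, satellite trail) = 0.313537·0.751 + 0.137643·0.249 = 0.235466 + 0.034273 = 0.269739
The cosmic-ray hit-present share is 0.137643·0.249 = 0.034273.
So P(cosmic-ray hit | ¬anomaly flag, ¬real transient source, satellite trail) = 0.034273/0.269739 ≈ 0.1271.

P(cosmic-ray hit | ¬anomaly flag, ¬real transient source, satellite trail) ≈ 0.1271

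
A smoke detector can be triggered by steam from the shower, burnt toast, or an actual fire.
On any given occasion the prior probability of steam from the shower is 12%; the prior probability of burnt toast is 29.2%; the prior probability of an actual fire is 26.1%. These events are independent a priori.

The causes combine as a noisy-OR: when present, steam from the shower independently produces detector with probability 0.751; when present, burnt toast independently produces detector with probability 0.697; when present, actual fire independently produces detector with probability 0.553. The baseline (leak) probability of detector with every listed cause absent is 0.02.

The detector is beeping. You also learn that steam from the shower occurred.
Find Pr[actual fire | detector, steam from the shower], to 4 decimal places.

Pr[actual fire | detector, steam from the shower] ≈ 0.2859

Under noisy-OR, P(detector | causes) = 1 − (1−0.02)·∏(1−qᵢ) over the active causes.
P(detector | steam from the shower) = 0.75598·0.708·0.739 + 0.890923·0.708·0.261 + 0.926062·0.292·0.739 + 0.96695·0.292·0.261 = 0.395538 + 0.164632 + 0.199833 + 0.073693 = 0.833696
Restricting to configurations with actual fire present: 0.164632 + 0.073693 = 0.238325.
P(actual fire | detector, steam from the shower) = 0.238325 / 0.833696 ≈ 0.2859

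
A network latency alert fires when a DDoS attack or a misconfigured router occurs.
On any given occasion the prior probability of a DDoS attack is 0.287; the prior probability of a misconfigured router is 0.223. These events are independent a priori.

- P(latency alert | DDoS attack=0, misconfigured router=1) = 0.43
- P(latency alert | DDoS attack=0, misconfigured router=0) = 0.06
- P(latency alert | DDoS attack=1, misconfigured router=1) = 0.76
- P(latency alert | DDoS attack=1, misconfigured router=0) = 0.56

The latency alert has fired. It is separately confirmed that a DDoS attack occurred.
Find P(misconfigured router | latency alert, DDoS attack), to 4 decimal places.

P(misconfigured router | latency alert, DDoS attack) ≈ 0.2803

Weight on misconfigured router=true, given the evidence: 0.76·0.223 = 0.169480
Normalizer over all consistent configurations: 0.56·0.777 + 0.76·0.223 = 0.604600
Posterior = 0.169480 / 0.604600 ≈ 0.2803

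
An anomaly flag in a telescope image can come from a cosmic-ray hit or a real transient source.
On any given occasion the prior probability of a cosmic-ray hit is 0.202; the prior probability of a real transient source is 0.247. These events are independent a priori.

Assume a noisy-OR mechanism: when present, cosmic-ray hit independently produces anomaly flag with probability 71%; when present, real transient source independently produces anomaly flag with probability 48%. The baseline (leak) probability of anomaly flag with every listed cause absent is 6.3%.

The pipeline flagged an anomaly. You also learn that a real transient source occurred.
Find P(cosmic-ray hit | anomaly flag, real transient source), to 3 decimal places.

Under noisy-OR, P(anomaly flag | causes) = 1 − (1−0.063)·∏(1−qᵢ) over the active causes.
P(anomaly flag | real transient source) = 0.51276×0.798 + 0.8587×0.202 = 0.409182 + 0.173457 = 0.582639
Of this, 0.173457 comes from 0.8587×0.202 (the cosmic-ray hit=true cases).
P(cosmic-ray hit | anomaly flag, real transient source) = 0.173457 / 0.582639 ≈ 0.298

P(cosmic-ray hit | anomaly flag, real transient source) ≈ 0.298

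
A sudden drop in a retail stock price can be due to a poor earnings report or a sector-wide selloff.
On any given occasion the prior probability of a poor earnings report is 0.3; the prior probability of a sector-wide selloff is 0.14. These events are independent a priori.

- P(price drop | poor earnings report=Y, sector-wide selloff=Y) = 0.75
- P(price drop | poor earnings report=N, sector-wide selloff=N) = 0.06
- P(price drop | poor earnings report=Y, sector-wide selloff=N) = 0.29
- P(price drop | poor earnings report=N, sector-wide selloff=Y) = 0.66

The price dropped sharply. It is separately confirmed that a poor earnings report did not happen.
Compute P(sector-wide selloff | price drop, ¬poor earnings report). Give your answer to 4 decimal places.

P(price drop | ¬poor earnings report) = 0.06×0.86 + 0.66×0.14 = 0.051600 + 0.092400 = 0.144000
Of this, 0.092400 comes from 0.66×0.14 (the sector-wide selloff=true cases).
So P(sector-wide selloff | price drop, ¬poor earnings report) = 0.092400/0.144000 ≈ 0.6417.

P(sector-wide selloff | price drop, ¬poor earnings report) ≈ 0.6417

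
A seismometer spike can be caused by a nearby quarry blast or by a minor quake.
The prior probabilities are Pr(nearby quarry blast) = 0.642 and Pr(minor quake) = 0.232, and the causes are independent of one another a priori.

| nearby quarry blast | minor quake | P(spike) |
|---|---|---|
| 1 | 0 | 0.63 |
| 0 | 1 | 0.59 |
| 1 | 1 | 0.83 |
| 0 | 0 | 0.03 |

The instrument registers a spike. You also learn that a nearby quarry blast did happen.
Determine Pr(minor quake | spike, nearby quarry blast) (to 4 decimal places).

P(spike | nearby quarry blast) = 0.63×0.768 + 0.83×0.232 = 0.483840 + 0.192560 = 0.676400
Restricting to configurations with minor quake present: 0.83×0.232 = 0.192560.
So P(minor quake | spike, nearby quarry blast) = 0.192560/0.676400 ≈ 0.2847.

Pr(minor quake | spike, nearby quarry blast) ≈ 0.2847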